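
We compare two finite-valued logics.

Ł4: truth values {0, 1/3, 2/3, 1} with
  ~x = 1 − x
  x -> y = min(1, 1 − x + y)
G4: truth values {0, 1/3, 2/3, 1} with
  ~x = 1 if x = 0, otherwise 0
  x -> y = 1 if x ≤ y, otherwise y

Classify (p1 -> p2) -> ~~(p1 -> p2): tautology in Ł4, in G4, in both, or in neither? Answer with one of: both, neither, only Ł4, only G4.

both

In Ł4: every assignment gives 1 — tautology.
In G4: every assignment gives 1 — tautology.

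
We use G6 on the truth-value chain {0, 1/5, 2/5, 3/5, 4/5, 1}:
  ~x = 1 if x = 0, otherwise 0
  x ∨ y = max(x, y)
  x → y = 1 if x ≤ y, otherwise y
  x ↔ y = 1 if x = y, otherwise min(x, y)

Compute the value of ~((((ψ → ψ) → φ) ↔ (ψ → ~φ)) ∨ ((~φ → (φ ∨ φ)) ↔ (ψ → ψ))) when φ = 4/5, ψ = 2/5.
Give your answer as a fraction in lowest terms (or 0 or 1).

ψ → ψ = 2/5 → 2/5 = 1
(ψ → ψ) → φ = 1 → 4/5 = 4/5
~φ = ~4/5 = 0
ψ → ~φ = 2/5 → 0 = 0
((ψ → ψ) → φ) ↔ (ψ → ~φ) = 4/5 ↔ 0 = 0
~φ = ~4/5 = 0
φ ∨ φ = 4/5 ∨ 4/5 = 4/5
~φ → (φ ∨ φ) = 0 → 4/5 = 1
ψ → ψ = 2/5 → 2/5 = 1
(~φ → (φ ∨ φ)) ↔ (ψ → ψ) = 1 ↔ 1 = 1
(((ψ → ψ) → φ) ↔ (ψ → ~φ)) ∨ ((~φ → (φ ∨ φ)) ↔ (ψ → ψ)) = 0 ∨ 1 = 1
~((((ψ → ψ) → φ) ↔ (ψ → ~φ)) ∨ ((~φ → (φ ∨ φ)) ↔ (ψ → ψ))) = ~1 = 0

0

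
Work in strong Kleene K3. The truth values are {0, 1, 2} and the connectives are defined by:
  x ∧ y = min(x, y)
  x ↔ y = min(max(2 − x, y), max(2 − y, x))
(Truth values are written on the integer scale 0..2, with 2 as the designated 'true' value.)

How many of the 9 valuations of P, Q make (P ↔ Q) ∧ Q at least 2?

P = 0, Q = 0 ↦ 0  <
P = 0, Q = 1 ↦ 1  <
P = 0, Q = 2 ↦ 0  <
P = 1, Q = 0 ↦ 0  <
P = 1, Q = 1 ↦ 1  <
P = 1, Q = 2 ↦ 1  <
P = 2, Q = 0 ↦ 0  <
P = 2, Q = 1 ↦ 1  <
P = 2, Q = 2 ↦ 2  ≥
So 1 of the 9 assignments meets the threshold.

1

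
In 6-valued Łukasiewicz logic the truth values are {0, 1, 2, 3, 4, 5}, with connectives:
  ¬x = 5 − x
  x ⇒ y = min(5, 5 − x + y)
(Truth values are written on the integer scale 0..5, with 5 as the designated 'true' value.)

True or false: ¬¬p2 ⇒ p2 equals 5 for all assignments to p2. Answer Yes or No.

Yes

p2 = 0 ↦ 5
p2 = 1 ↦ 5
p2 = 2 ↦ 5
p2 = 3 ↦ 5
p2 = 4 ↦ 5
p2 = 5 ↦ 5
Every assignment gives a value ≥ 5.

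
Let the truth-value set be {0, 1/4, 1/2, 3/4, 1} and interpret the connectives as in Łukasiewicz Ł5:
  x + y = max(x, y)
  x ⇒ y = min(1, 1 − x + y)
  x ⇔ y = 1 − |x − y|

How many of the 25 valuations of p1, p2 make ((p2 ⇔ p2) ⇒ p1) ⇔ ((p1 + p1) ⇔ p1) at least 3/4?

value 1: 5 assignments (counts)
value 3/4: 5 assignments (counts)
value 1/2: 5 assignments
value 1/4: 5 assignments
value 0: 5 assignments
So 10 of the 25 assignments meet the threshold.

10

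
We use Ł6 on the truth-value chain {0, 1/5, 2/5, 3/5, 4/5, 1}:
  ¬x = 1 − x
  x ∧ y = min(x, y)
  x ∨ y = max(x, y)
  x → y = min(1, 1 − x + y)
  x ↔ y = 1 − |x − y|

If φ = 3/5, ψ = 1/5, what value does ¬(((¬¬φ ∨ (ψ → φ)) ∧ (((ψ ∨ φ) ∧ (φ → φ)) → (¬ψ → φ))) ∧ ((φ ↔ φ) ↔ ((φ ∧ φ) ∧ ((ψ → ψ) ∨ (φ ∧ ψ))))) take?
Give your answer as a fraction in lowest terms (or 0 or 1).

¬φ = ¬3/5 = 2/5
¬¬φ = ¬2/5 = 3/5
ψ → φ = 1/5 → 3/5 = 1
¬¬φ ∨ (ψ → φ) = 3/5 ∨ 1 = 1
ψ ∨ φ = 1/5 ∨ 3/5 = 3/5
φ → φ = 3/5 → 3/5 = 1
(ψ ∨ φ) ∧ (φ → φ) = 3/5 ∧ 1 = 3/5
¬ψ = ¬1/5 = 4/5
¬ψ → φ = 4/5 → 3/5 = 4/5
((ψ ∨ φ) ∧ (φ → φ)) → (¬ψ → φ) = 3/5 → 4/5 = 1
(¬¬φ ∨ (ψ → φ)) ∧ (((ψ ∨ φ) ∧ (φ → φ)) → (¬ψ → φ)) = 1 ∧ 1 = 1
φ ↔ φ = 3/5 ↔ 3/5 = 1
φ ∧ φ = 3/5 ∧ 3/5 = 3/5
ψ → ψ = 1/5 → 1/5 = 1
φ ∧ ψ = 3/5 ∧ 1/5 = 1/5
(ψ → ψ) ∨ (φ ∧ ψ) = 1 ∨ 1/5 = 1
(φ ∧ φ) ∧ ((ψ → ψ) ∨ (φ ∧ ψ)) = 3/5 ∧ 1 = 3/5
(φ ↔ φ) ↔ ((φ ∧ φ) ∧ ((ψ → ψ) ∨ (φ ∧ ψ))) = 1 ↔ 3/5 = 3/5
((¬¬φ ∨ (ψ → φ)) ∧ (((ψ ∨ φ) ∧ (φ → φ)) → (¬ψ → φ))) ∧ ((φ ↔ φ) ↔ ((φ ∧ φ) ∧ ((ψ → ψ) ∨ (φ ∧ ψ)))) = 1 ∧ 3/5 = 3/5
¬(((¬¬φ ∨ (ψ → φ)) ∧ (((ψ ∨ φ) ∧ (φ → φ)) → (¬ψ → φ))) ∧ ((φ ↔ φ) ↔ ((φ ∧ φ) ∧ ((ψ → ψ) ∨ (φ ∧ ψ))))) = ¬3/5 = 2/5

2/5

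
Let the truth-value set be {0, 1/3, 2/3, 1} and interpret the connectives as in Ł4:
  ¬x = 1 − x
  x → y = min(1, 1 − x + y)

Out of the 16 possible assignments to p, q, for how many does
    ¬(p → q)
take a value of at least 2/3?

p = 0, q = 0 ↦ 0  <
p = 0, q = 1/3 ↦ 0  <
p = 0, q = 2/3 ↦ 0  <
p = 0, q = 1 ↦ 0  <
p = 1/3, q = 0 ↦ 1/3  <
p = 1/3, q = 1/3 ↦ 0  <
p = 1/3, q = 2/3 ↦ 0  <
p = 1/3, q = 1 ↦ 0  <
p = 2/3, q = 0 ↦ 2/3  ≥
p = 2/3, q = 1/3 ↦ 1/3  <
p = 2/3, q = 2/3 ↦ 0  <
p = 2/3, q = 1 ↦ 0  <
p = 1, q = 0 ↦ 1  ≥
p = 1, q = 1/3 ↦ 2/3  ≥
p = 1, q = 2/3 ↦ 1/3  <
p = 1, q = 1 ↦ 0  <
So 3 of the 16 assignments meet the threshold.

3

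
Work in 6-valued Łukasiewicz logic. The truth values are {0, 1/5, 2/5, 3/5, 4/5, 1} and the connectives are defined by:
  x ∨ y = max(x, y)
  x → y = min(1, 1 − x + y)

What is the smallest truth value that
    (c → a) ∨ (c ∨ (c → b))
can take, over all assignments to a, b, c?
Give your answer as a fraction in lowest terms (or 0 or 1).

Take a = 0, b = 0, c = 2/5:
c → a = 2/5 → 0 = 3/5
c → b = 2/5 → 0 = 3/5
c ∨ (c → b) = 2/5 ∨ 3/5 = 3/5
(c → a) ∨ (c ∨ (c → b)) = 3/5 ∨ 3/5 = 3/5
No assignment yields a value below 3/5, so this is the minimum.

3/5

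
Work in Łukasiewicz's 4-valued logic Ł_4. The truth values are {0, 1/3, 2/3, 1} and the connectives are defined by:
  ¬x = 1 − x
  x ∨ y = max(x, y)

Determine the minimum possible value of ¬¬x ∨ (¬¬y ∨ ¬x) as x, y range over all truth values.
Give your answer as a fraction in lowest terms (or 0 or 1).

2/3

Take x = 1/3, y = 0:
¬x = ¬1/3 = 2/3
¬¬x = ¬2/3 = 1/3
¬y = ¬0 = 1
¬¬y = ¬1 = 0
¬x = ¬1/3 = 2/3
¬¬y ∨ ¬x = 0 ∨ 2/3 = 2/3
¬¬x ∨ (¬¬y ∨ ¬x) = 1/3 ∨ 2/3 = 2/3
No assignment yields a value below 2/3, so this is the minimum.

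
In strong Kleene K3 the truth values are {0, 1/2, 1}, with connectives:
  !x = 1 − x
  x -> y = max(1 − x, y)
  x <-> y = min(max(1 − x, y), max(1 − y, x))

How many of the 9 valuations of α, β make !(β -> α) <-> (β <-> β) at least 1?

α = 0, β = 0 ↦ 0  <
α = 0, β = 1/2 ↦ 1/2  <
α = 0, β = 1 ↦ 1  ≥
α = 1/2, β = 0 ↦ 0  <
α = 1/2, β = 1/2 ↦ 1/2  <
α = 1/2, β = 1 ↦ 1/2  <
α = 1, β = 0 ↦ 0  <
α = 1, β = 1/2 ↦ 1/2  <
α = 1, β = 1 ↦ 0  <
So 1 of the 9 assignments meets the threshold.

1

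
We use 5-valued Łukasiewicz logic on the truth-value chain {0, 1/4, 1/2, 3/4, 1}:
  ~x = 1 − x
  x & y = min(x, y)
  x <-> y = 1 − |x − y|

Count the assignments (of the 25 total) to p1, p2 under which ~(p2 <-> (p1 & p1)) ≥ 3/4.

6

value 1: 2 assignments (counts)
value 3/4: 4 assignments (counts)
value 1/2: 6 assignments
value 1/4: 8 assignments
value 0: 5 assignments
So 6 of the 25 assignments meet the threshold.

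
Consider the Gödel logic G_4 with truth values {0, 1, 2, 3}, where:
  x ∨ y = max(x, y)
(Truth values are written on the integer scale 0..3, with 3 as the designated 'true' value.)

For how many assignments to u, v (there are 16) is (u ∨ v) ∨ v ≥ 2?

12

u = 0, v = 0 ↦ 0  <
u = 0, v = 1 ↦ 1  <
u = 0, v = 2 ↦ 2  ≥
u = 0, v = 3 ↦ 3  ≥
u = 1, v = 0 ↦ 1  <
u = 1, v = 1 ↦ 1  <
u = 1, v = 2 ↦ 2  ≥
u = 1, v = 3 ↦ 3  ≥
u = 2, v = 0 ↦ 2  ≥
u = 2, v = 1 ↦ 2  ≥
u = 2, v = 2 ↦ 2  ≥
u = 2, v = 3 ↦ 3  ≥
u = 3, v = 0 ↦ 3  ≥
u = 3, v = 1 ↦ 3  ≥
u = 3, v = 2 ↦ 3  ≥
u = 3, v = 3 ↦ 3  ≥
So 12 of the 16 assignments meet the threshold.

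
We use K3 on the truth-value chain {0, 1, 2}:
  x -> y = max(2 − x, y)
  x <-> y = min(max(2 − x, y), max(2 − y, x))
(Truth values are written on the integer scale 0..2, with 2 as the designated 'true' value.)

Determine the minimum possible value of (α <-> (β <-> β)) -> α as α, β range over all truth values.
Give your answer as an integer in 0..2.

1

Take α = 0, β = 1:
β <-> β = 1 <-> 1 = 1
α <-> (β <-> β) = 0 <-> 1 = 1
(α <-> (β <-> β)) -> α = 1 -> 0 = 1
No assignment yields a value below 1, so this is the minimum.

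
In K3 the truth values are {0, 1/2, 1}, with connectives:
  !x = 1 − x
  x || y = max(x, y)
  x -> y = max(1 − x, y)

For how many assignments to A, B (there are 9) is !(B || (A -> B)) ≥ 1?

A = 0, B = 0 ↦ 0  <
A = 0, B = 1/2 ↦ 0  <
A = 0, B = 1 ↦ 0  <
A = 1/2, B = 0 ↦ 1/2  <
A = 1/2, B = 1/2 ↦ 1/2  <
A = 1/2, B = 1 ↦ 0  <
A = 1, B = 0 ↦ 1  ≥
A = 1, B = 1/2 ↦ 1/2  <
A = 1, B = 1 ↦ 0  <
So 1 of the 9 assignments meets the threshold.

1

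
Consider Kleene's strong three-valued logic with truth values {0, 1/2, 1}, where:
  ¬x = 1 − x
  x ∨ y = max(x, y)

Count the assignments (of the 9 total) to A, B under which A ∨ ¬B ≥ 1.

A = 0, B = 0 ↦ 1  ≥
A = 0, B = 1/2 ↦ 1/2  <
A = 0, B = 1 ↦ 0  <
A = 1/2, B = 0 ↦ 1  ≥
A = 1/2, B = 1/2 ↦ 1/2  <
A = 1/2, B = 1 ↦ 1/2  <
A = 1, B = 0 ↦ 1  ≥
A = 1, B = 1/2 ↦ 1  ≥
A = 1, B = 1 ↦ 1  ≥
So 5 of the 9 assignments meet the threshold.

5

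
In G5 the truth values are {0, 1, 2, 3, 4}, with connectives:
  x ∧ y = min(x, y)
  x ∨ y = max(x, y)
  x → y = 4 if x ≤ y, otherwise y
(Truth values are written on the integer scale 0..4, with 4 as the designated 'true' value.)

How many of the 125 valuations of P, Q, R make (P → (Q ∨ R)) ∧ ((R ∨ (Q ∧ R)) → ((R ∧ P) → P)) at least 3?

102

value 4: 95 assignments (counts)
value 3: 7 assignments (counts)
value 2: 10 assignments
value 1: 9 assignments
value 0: 4 assignments
So 102 of the 125 assignments meet the threshold.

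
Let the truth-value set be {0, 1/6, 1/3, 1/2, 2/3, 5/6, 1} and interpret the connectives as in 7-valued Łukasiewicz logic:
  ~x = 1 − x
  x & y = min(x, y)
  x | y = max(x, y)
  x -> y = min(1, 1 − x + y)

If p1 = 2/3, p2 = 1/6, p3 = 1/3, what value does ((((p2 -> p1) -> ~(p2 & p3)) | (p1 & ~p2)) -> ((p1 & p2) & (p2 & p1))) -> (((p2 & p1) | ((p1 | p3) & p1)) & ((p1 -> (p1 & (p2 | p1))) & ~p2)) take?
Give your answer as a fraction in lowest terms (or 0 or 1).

p2 -> p1 = 1/6 -> 2/3 = 1
p2 & p3 = 1/6 & 1/3 = 1/6
~(p2 & p3) = ~1/6 = 5/6
(p2 -> p1) -> ~(p2 & p3) = 1 -> 5/6 = 5/6
~p2 = ~1/6 = 5/6
p1 & ~p2 = 2/3 & 5/6 = 2/3
((p2 -> p1) -> ~(p2 & p3)) | (p1 & ~p2) = 5/6 | 2/3 = 5/6
p1 & p2 = 2/3 & 1/6 = 1/6
p2 & p1 = 1/6 & 2/3 = 1/6
(p1 & p2) & (p2 & p1) = 1/6 & 1/6 = 1/6
(((p2 -> p1) -> ~(p2 & p3)) | (p1 & ~p2)) -> ((p1 & p2) & (p2 & p1)) = 5/6 -> 1/6 = 1/3
p2 & p1 = 1/6 & 2/3 = 1/6
p1 | p3 = 2/3 | 1/3 = 2/3
(p1 | p3) & p1 = 2/3 & 2/3 = 2/3
(p2 & p1) | ((p1 | p3) & p1) = 1/6 | 2/3 = 2/3
p2 | p1 = 1/6 | 2/3 = 2/3
p1 & (p2 | p1) = 2/3 & 2/3 = 2/3
p1 -> (p1 & (p2 | p1)) = 2/3 -> 2/3 = 1
~p2 = ~1/6 = 5/6
(p1 -> (p1 & (p2 | p1))) & ~p2 = 1 & 5/6 = 5/6
((p2 & p1) | ((p1 | p3) & p1)) & ((p1 -> (p1 & (p2 | p1))) & ~p2) = 2/3 & 5/6 = 2/3
((((p2 -> p1) -> ~(p2 & p3)) | (p1 & ~p2)) -> ((p1 & p2) & (p2 & p1))) -> (((p2 & p1) | ((p1 | p3) & p1)) & ((p1 -> (p1 & (p2 | p1))) & ~p2)) = 1/3 -> 2/3 = 1

1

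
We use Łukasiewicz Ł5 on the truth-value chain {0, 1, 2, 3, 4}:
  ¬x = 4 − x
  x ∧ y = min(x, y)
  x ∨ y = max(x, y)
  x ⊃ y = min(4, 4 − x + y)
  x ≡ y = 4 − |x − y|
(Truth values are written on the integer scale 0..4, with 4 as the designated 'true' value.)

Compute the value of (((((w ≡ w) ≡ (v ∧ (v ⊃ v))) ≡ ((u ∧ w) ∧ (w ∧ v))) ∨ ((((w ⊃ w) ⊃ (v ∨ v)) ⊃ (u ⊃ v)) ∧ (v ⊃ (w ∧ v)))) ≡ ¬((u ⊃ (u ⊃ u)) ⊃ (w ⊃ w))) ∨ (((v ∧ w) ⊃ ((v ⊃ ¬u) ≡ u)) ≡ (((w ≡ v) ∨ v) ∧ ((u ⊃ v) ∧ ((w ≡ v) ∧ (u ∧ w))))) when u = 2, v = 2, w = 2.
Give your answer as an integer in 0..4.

w ≡ w = 2 ≡ 2 = 4
v ⊃ v = 2 ⊃ 2 = 4
v ∧ (v ⊃ v) = 2 ∧ 4 = 2
(w ≡ w) ≡ (v ∧ (v ⊃ v)) = 4 ≡ 2 = 2
u ∧ w = 2 ∧ 2 = 2
w ∧ v = 2 ∧ 2 = 2
(u ∧ w) ∧ (w ∧ v) = 2 ∧ 2 = 2
((w ≡ w) ≡ (v ∧ (v ⊃ v))) ≡ ((u ∧ w) ∧ (w ∧ v)) = 2 ≡ 2 = 4
w ⊃ w = 2 ⊃ 2 = 4
v ∨ v = 2 ∨ 2 = 2
(w ⊃ w) ⊃ (v ∨ v) = 4 ⊃ 2 = 2
u ⊃ v = 2 ⊃ 2 = 4
((w ⊃ w) ⊃ (v ∨ v)) ⊃ (u ⊃ v) = 2 ⊃ 4 = 4
w ∧ v = 2 ∧ 2 = 2
v ⊃ (w ∧ v) = 2 ⊃ 2 = 4
(((w ⊃ w) ⊃ (v ∨ v)) ⊃ (u ⊃ v)) ∧ (v ⊃ (w ∧ v)) = 4 ∧ 4 = 4
(((w ≡ w) ≡ (v ∧ (v ⊃ v))) ≡ ((u ∧ w) ∧ (w ∧ v))) ∨ ((((w ⊃ w) ⊃ (v ∨ v)) ⊃ (u ⊃ v)) ∧ (v ⊃ (w ∧ v))) = 4 ∨ 4 = 4
u ⊃ u = 2 ⊃ 2 = 4
u ⊃ (u ⊃ u) = 2 ⊃ 4 = 4
w ⊃ w = 2 ⊃ 2 = 4
(u ⊃ (u ⊃ u)) ⊃ (w ⊃ w) = 4 ⊃ 4 = 4
¬((u ⊃ (u ⊃ u)) ⊃ (w ⊃ w)) = ¬4 = 0
((((w ≡ w) ≡ (v ∧ (v ⊃ v))) ≡ ((u ∧ w) ∧ (w ∧ v))) ∨ ((((w ⊃ w) ⊃ (v ∨ v)) ⊃ (u ⊃ v)) ∧ (v ⊃ (w ∧ v)))) ≡ ¬((u ⊃ (u ⊃ u)) ⊃ (w ⊃ w)) = 4 ≡ 0 = 0
v ∧ w = 2 ∧ 2 = 2
¬u = ¬2 = 2
v ⊃ ¬u = 2 ⊃ 2 = 4
(v ⊃ ¬u) ≡ u = 4 ≡ 2 = 2
(v ∧ w) ⊃ ((v ⊃ ¬u) ≡ u) = 2 ⊃ 2 = 4
w ≡ v = 2 ≡ 2 = 4
(w ≡ v) ∨ v = 4 ∨ 2 = 4
u ⊃ v = 2 ⊃ 2 = 4
w ≡ v = 2 ≡ 2 = 4
u ∧ w = 2 ∧ 2 = 2
(w ≡ v) ∧ (u ∧ w) = 4 ∧ 2 = 2
(u ⊃ v) ∧ ((w ≡ v) ∧ (u ∧ w)) = 4 ∧ 2 = 2
((w ≡ v) ∨ v) ∧ ((u ⊃ v) ∧ ((w ≡ v) ∧ (u ∧ w))) = 4 ∧ 2 = 2
((v ∧ w) ⊃ ((v ⊃ ¬u) ≡ u)) ≡ (((w ≡ v) ∨ v) ∧ ((u ⊃ v) ∧ ((w ≡ v) ∧ (u ∧ w)))) = 4 ≡ 2 = 2
(((((w ≡ w) ≡ (v ∧ (v ⊃ v))) ≡ ((u ∧ w) ∧ (w ∧ v))) ∨ ((((w ⊃ w) ⊃ (v ∨ v)) ⊃ (u ⊃ v)) ∧ (v ⊃ (w ∧ v)))) ≡ ¬((u ⊃ (u ⊃ u)) ⊃ (w ⊃ w))) ∨ (((v ∧ w) ⊃ ((v ⊃ ¬u) ≡ u)) ≡ (((w ≡ v) ∨ v) ∧ ((u ⊃ v) ∧ ((w ≡ v) ∧ (u ∧ w))))) = 0 ∨ 2 = 2

2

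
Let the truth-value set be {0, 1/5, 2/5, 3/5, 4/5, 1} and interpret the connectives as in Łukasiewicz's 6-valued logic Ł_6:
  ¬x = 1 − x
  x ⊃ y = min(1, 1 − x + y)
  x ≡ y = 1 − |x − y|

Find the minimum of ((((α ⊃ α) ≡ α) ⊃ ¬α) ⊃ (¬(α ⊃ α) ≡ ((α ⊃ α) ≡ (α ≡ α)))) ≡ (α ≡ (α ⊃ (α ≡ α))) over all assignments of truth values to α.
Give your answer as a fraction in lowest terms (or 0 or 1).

Take α = 2/5:
α ⊃ α = 2/5 ⊃ 2/5 = 1
(α ⊃ α) ≡ α = 1 ≡ 2/5 = 2/5
¬α = ¬2/5 = 3/5
((α ⊃ α) ≡ α) ⊃ ¬α = 2/5 ⊃ 3/5 = 1
α ⊃ α = 2/5 ⊃ 2/5 = 1
¬(α ⊃ α) = ¬1 = 0
α ⊃ α = 2/5 ⊃ 2/5 = 1
α ≡ α = 2/5 ≡ 2/5 = 1
(α ⊃ α) ≡ (α ≡ α) = 1 ≡ 1 = 1
¬(α ⊃ α) ≡ ((α ⊃ α) ≡ (α ≡ α)) = 0 ≡ 1 = 0
(((α ⊃ α) ≡ α) ⊃ ¬α) ⊃ (¬(α ⊃ α) ≡ ((α ⊃ α) ≡ (α ≡ α))) = 1 ⊃ 0 = 0
α ≡ α = 2/5 ≡ 2/5 = 1
α ⊃ (α ≡ α) = 2/5 ⊃ 1 = 1
α ≡ (α ⊃ (α ≡ α)) = 2/5 ≡ 1 = 2/5
((((α ⊃ α) ≡ α) ⊃ ¬α) ⊃ (¬(α ⊃ α) ≡ ((α ⊃ α) ≡ (α ≡ α)))) ≡ (α ≡ (α ⊃ (α ≡ α))) = 0 ≡ 2/5 = 3/5
No assignment yields a value below 3/5, so this is the minimum.

3/5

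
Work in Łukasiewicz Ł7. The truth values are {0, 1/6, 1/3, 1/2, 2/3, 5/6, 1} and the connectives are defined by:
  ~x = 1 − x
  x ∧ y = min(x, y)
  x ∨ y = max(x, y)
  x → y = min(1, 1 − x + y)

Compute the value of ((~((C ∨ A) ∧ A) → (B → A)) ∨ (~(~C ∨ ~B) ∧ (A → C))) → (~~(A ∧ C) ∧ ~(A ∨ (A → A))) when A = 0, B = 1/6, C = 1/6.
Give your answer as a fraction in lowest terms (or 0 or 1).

C ∨ A = 1/6 ∨ 0 = 1/6
(C ∨ A) ∧ A = 1/6 ∧ 0 = 0
~((C ∨ A) ∧ A) = ~0 = 1
B → A = 1/6 → 0 = 5/6
~((C ∨ A) ∧ A) → (B → A) = 1 → 5/6 = 5/6
~C = ~1/6 = 5/6
~B = ~1/6 = 5/6
~C ∨ ~B = 5/6 ∨ 5/6 = 5/6
~(~C ∨ ~B) = ~5/6 = 1/6
A → C = 0 → 1/6 = 1
~(~C ∨ ~B) ∧ (A → C) = 1/6 ∧ 1 = 1/6
(~((C ∨ A) ∧ A) → (B → A)) ∨ (~(~C ∨ ~B) ∧ (A → C)) = 5/6 ∨ 1/6 = 5/6
A ∧ C = 0 ∧ 1/6 = 0
~(A ∧ C) = ~0 = 1
~~(A ∧ C) = ~1 = 0
A → A = 0 → 0 = 1
A ∨ (A → A) = 0 ∨ 1 = 1
~(A ∨ (A → A)) = ~1 = 0
~~(A ∧ C) ∧ ~(A ∨ (A → A)) = 0 ∧ 0 = 0
((~((C ∨ A) ∧ A) → (B → A)) ∨ (~(~C ∨ ~B) ∧ (A → C))) → (~~(A ∧ C) ∧ ~(A ∨ (A → A))) = 5/6 → 0 = 1/6

1/6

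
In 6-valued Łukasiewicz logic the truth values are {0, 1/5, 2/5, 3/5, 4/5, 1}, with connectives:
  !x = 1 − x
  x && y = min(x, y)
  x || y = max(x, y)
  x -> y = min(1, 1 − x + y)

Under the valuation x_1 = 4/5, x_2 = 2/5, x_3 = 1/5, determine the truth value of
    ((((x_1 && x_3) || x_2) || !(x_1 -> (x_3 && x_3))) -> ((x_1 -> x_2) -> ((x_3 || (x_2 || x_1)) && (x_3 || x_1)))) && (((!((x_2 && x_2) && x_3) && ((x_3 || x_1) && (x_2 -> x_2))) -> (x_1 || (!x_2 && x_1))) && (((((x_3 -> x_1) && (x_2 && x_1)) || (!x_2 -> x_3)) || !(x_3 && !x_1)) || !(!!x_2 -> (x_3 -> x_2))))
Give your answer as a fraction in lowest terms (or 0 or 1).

x_1 && x_3 = 4/5 && 1/5 = 1/5
(x_1 && x_3) || x_2 = 1/5 || 2/5 = 2/5
x_3 && x_3 = 1/5 && 1/5 = 1/5
x_1 -> (x_3 && x_3) = 4/5 -> 1/5 = 2/5
!(x_1 -> (x_3 && x_3)) = !2/5 = 3/5
((x_1 && x_3) || x_2) || !(x_1 -> (x_3 && x_3)) = 2/5 || 3/5 = 3/5
x_1 -> x_2 = 4/5 -> 2/5 = 3/5
x_2 || x_1 = 2/5 || 4/5 = 4/5
x_3 || (x_2 || x_1) = 1/5 || 4/5 = 4/5
x_3 || x_1 = 1/5 || 4/5 = 4/5
(x_3 || (x_2 || x_1)) && (x_3 || x_1) = 4/5 && 4/5 = 4/5
(x_1 -> x_2) -> ((x_3 || (x_2 || x_1)) && (x_3 || x_1)) = 3/5 -> 4/5 = 1
(((x_1 && x_3) || x_2) || !(x_1 -> (x_3 && x_3))) -> ((x_1 -> x_2) -> ((x_3 || (x_2 || x_1)) && (x_3 || x_1))) = 3/5 -> 1 = 1
x_2 && x_2 = 2/5 && 2/5 = 2/5
(x_2 && x_2) && x_3 = 2/5 && 1/5 = 1/5
!((x_2 && x_2) && x_3) = !1/5 = 4/5
x_3 || x_1 = 1/5 || 4/5 = 4/5
x_2 -> x_2 = 2/5 -> 2/5 = 1
(x_3 || x_1) && (x_2 -> x_2) = 4/5 && 1 = 4/5
!((x_2 && x_2) && x_3) && ((x_3 || x_1) && (x_2 -> x_2)) = 4/5 && 4/5 = 4/5
!x_2 = !2/5 = 3/5
!x_2 && x_1 = 3/5 && 4/5 = 3/5
x_1 || (!x_2 && x_1) = 4/5 || 3/5 = 4/5
(!((x_2 && x_2) && x_3) && ((x_3 || x_1) && (x_2 -> x_2))) -> (x_1 || (!x_2 && x_1)) = 4/5 -> 4/5 = 1
x_3 -> x_1 = 1/5 -> 4/5 = 1
x_2 && x_1 = 2/5 && 4/5 = 2/5
(x_3 -> x_1) && (x_2 && x_1) = 1 && 2/5 = 2/5
!x_2 = !2/5 = 3/5
!x_2 -> x_3 = 3/5 -> 1/5 = 3/5
((x_3 -> x_1) && (x_2 && x_1)) || (!x_2 -> x_3) = 2/5 || 3/5 = 3/5
!x_1 = !4/5 = 1/5
x_3 && !x_1 = 1/5 && 1/5 = 1/5
!(x_3 && !x_1) = !1/5 = 4/5
(((x_3 -> x_1) && (x_2 && x_1)) || (!x_2 -> x_3)) || !(x_3 && !x_1) = 3/5 || 4/5 = 4/5
!x_2 = !2/5 = 3/5
!!x_2 = !3/5 = 2/5
x_3 -> x_2 = 1/5 -> 2/5 = 1
!!x_2 -> (x_3 -> x_2) = 2/5 -> 1 = 1
!(!!x_2 -> (x_3 -> x_2)) = !1 = 0
((((x_3 -> x_1) && (x_2 && x_1)) || (!x_2 -> x_3)) || !(x_3 && !x_1)) || !(!!x_2 -> (x_3 -> x_2)) = 4/5 || 0 = 4/5
((!((x_2 && x_2) && x_3) && ((x_3 || x_1) && (x_2 -> x_2))) -> (x_1 || (!x_2 && x_1))) && (((((x_3 -> x_1) && (x_2 && x_1)) || (!x_2 -> x_3)) || !(x_3 && !x_1)) || !(!!x_2 -> (x_3 -> x_2))) = 1 && 4/5 = 4/5
((((x_1 && x_3) || x_2) || !(x_1 -> (x_3 && x_3))) -> ((x_1 -> x_2) -> ((x_3 || (x_2 || x_1)) && (x_3 || x_1)))) && (((!((x_2 && x_2) && x_3) && ((x_3 || x_1) && (x_2 -> x_2))) -> (x_1 || (!x_2 && x_1))) && (((((x_3 -> x_1) && (x_2 && x_1)) || (!x_2 -> x_3)) || !(x_3 && !x_1)) || !(!!x_2 -> (x_3 -> x_2)))) = 1 && 4/5 = 4/5

4/5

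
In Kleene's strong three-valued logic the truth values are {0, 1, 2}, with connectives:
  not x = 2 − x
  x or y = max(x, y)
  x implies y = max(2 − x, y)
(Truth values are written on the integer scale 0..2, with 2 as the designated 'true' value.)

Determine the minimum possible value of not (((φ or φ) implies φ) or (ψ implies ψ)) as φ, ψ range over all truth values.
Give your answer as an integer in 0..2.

Take φ = 0, ψ = 0:
φ or φ = 0 or 0 = 0
(φ or φ) implies φ = 0 implies 0 = 2
ψ implies ψ = 0 implies 0 = 2
((φ or φ) implies φ) or (ψ implies ψ) = 2 or 2 = 2
not (((φ or φ) implies φ) or (ψ implies ψ)) = not 2 = 0
No assignment yields a value below 0, so this is the minimum.

0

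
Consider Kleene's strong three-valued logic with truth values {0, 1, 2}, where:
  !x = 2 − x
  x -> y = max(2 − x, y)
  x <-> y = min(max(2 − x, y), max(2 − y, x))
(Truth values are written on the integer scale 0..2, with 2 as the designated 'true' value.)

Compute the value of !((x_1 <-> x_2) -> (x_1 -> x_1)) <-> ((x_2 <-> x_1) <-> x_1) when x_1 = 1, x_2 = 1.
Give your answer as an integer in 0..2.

x_1 <-> x_2 = 1 <-> 1 = 1
x_1 -> x_1 = 1 -> 1 = 1
(x_1 <-> x_2) -> (x_1 -> x_1) = 1 -> 1 = 1
!((x_1 <-> x_2) -> (x_1 -> x_1)) = !1 = 1
x_2 <-> x_1 = 1 <-> 1 = 1
(x_2 <-> x_1) <-> x_1 = 1 <-> 1 = 1
!((x_1 <-> x_2) -> (x_1 -> x_1)) <-> ((x_2 <-> x_1) <-> x_1) = 1 <-> 1 = 1

1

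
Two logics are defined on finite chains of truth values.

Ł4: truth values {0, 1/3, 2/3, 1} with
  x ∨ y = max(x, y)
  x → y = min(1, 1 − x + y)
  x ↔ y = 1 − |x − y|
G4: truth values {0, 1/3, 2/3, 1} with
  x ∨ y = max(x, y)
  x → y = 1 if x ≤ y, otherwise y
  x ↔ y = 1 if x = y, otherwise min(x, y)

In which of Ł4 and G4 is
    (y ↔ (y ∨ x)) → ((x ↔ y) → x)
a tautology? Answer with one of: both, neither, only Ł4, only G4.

neither

In Ł4: at x = 0, y = 0 the value is 0 — not a tautology.
In G4: at x = 0, y = 0 the value is 0 — not a tautology.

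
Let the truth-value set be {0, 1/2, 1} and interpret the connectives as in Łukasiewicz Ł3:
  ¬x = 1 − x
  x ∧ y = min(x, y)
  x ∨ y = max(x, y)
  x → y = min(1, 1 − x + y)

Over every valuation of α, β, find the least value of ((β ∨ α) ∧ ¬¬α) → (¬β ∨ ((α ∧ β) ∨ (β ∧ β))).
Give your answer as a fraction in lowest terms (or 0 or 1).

Take α = 1, β = 1/2:
β ∨ α = 1/2 ∨ 1 = 1
¬α = ¬1 = 0
¬¬α = ¬0 = 1
(β ∨ α) ∧ ¬¬α = 1 ∧ 1 = 1
¬β = ¬1/2 = 1/2
α ∧ β = 1 ∧ 1/2 = 1/2
β ∧ β = 1/2 ∧ 1/2 = 1/2
(α ∧ β) ∨ (β ∧ β) = 1/2 ∨ 1/2 = 1/2
¬β ∨ ((α ∧ β) ∨ (β ∧ β)) = 1/2 ∨ 1/2 = 1/2
((β ∨ α) ∧ ¬¬α) → (¬β ∨ ((α ∧ β) ∨ (β ∧ β))) = 1 → 1/2 = 1/2
No assignment yields a value below 1/2, so this is the minimum.

1/2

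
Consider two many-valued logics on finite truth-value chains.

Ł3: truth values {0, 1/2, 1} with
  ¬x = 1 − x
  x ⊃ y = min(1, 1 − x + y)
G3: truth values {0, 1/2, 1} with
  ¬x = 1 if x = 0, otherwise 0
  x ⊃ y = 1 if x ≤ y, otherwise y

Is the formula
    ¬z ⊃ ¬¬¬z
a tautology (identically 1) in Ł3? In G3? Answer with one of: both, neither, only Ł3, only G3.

both

In Ł3: every assignment gives 1 — tautology.
In G3: every assignment gives 1 — tautology.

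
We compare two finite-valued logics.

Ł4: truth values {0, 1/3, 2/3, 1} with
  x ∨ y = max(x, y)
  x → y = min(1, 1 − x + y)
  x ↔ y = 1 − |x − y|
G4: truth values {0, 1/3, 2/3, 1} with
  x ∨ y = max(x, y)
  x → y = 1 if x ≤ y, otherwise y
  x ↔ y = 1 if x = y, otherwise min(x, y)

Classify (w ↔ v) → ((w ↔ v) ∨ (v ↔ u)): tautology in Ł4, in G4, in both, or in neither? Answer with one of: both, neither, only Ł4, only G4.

In Ł4: every assignment gives 1 — tautology.
In G4: every assignment gives 1 — tautology.

both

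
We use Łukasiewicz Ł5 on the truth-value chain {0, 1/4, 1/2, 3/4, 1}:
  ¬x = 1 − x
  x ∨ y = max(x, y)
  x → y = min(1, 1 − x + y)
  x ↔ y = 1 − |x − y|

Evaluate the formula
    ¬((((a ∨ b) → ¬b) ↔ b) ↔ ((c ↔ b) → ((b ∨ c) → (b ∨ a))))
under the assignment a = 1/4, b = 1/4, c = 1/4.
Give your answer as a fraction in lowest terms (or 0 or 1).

3/4

a ∨ b = 1/4 ∨ 1/4 = 1/4
¬b = ¬1/4 = 3/4
(a ∨ b) → ¬b = 1/4 → 3/4 = 1
((a ∨ b) → ¬b) ↔ b = 1 ↔ 1/4 = 1/4
c ↔ b = 1/4 ↔ 1/4 = 1
b ∨ c = 1/4 ∨ 1/4 = 1/4
b ∨ a = 1/4 ∨ 1/4 = 1/4
(b ∨ c) → (b ∨ a) = 1/4 → 1/4 = 1
(c ↔ b) → ((b ∨ c) → (b ∨ a)) = 1 → 1 = 1
(((a ∨ b) → ¬b) ↔ b) ↔ ((c ↔ b) → ((b ∨ c) → (b ∨ a))) = 1/4 ↔ 1 = 1/4
¬((((a ∨ b) → ¬b) ↔ b) ↔ ((c ↔ b) → ((b ∨ c) → (b ∨ a)))) = ¬1/4 = 3/4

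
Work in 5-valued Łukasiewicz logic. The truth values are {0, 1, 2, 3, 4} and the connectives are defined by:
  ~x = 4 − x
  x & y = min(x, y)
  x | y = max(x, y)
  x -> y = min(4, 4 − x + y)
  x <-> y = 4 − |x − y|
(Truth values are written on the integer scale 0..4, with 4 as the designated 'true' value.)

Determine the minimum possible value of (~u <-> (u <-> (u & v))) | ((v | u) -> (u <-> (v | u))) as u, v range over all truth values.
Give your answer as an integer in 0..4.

2

Take u = 2, v = 4:
~u = ~2 = 2
u & v = 2 & 4 = 2
u <-> (u & v) = 2 <-> 2 = 4
~u <-> (u <-> (u & v)) = 2 <-> 4 = 2
v | u = 4 | 2 = 4
v | u = 4 | 2 = 4
u <-> (v | u) = 2 <-> 4 = 2
(v | u) -> (u <-> (v | u)) = 4 -> 2 = 2
(~u <-> (u <-> (u & v))) | ((v | u) -> (u <-> (v | u))) = 2 | 2 = 2
No assignment yields a value below 2, so this is the minimum.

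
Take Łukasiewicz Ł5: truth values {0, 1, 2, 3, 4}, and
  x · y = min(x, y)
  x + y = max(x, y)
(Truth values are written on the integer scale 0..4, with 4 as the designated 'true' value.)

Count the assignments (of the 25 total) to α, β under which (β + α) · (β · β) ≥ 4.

5

value 4: 5 assignments (counts)
value 3: 5 assignments
value 2: 5 assignments
value 1: 5 assignments
value 0: 5 assignments
So 5 of the 25 assignments meet the threshold.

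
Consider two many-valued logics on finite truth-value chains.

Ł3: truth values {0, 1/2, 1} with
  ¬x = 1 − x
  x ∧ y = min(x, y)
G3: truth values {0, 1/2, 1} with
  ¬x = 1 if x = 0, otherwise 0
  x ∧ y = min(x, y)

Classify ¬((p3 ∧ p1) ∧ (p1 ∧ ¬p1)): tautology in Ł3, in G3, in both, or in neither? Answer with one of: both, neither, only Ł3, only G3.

only G3

In Ł3: at p1 = 1/2, p3 = 1/2 the value is 1/2 — not a tautology.
In G3: every assignment gives 1 — tautology.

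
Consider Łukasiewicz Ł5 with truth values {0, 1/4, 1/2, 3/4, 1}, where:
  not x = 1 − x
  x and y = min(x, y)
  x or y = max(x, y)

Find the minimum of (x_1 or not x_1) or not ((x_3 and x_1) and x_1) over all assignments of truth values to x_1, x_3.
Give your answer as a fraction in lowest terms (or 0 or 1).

1/2

Take x_1 = 1/2, x_3 = 1/2:
not x_1 = not 1/2 = 1/2
x_1 or not x_1 = 1/2 or 1/2 = 1/2
x_3 and x_1 = 1/2 and 1/2 = 1/2
(x_3 and x_1) and x_1 = 1/2 and 1/2 = 1/2
not ((x_3 and x_1) and x_1) = not 1/2 = 1/2
(x_1 or not x_1) or not ((x_3 and x_1) and x_1) = 1/2 or 1/2 = 1/2
No assignment yields a value below 1/2, so this is the minimum.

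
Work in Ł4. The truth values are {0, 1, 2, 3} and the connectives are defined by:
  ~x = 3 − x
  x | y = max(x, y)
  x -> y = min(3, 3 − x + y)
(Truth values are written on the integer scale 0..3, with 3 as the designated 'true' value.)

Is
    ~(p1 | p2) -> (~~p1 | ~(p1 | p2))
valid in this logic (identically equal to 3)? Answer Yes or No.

Yes

p1 = 0, p2 = 0 ↦ 3
p1 = 0, p2 = 1 ↦ 3
p1 = 0, p2 = 2 ↦ 3
p1 = 0, p2 = 3 ↦ 3
p1 = 1, p2 = 0 ↦ 3
p1 = 1, p2 = 1 ↦ 3
p1 = 1, p2 = 2 ↦ 3
p1 = 1, p2 = 3 ↦ 3
p1 = 2, p2 = 0 ↦ 3
p1 = 2, p2 = 1 ↦ 3
p1 = 2, p2 = 2 ↦ 3
p1 = 2, p2 = 3 ↦ 3
p1 = 3, p2 = 0 ↦ 3
p1 = 3, p2 = 1 ↦ 3
p1 = 3, p2 = 2 ↦ 3
p1 = 3, p2 = 3 ↦ 3
Every assignment gives a value ≥ 3.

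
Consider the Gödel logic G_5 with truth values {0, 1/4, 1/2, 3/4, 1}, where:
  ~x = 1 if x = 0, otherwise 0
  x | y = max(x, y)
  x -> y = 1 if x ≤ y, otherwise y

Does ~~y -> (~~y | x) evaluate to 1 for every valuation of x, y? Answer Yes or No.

At x = 0, y = 1/4, for instance:
~y = ~1/4 = 0
~~y = ~0 = 1
~~y | x = 1 | 0 = 1
~~y -> (~~y | x) = 1 -> 1 = 1
and checking the remaining 24 assignments likewise gives ≥ 1 in every case.

Yes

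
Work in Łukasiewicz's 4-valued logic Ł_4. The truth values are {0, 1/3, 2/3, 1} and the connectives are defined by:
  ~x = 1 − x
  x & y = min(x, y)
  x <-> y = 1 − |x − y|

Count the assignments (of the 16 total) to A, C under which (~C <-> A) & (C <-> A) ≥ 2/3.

A = 0, C = 0 ↦ 0  <
A = 0, C = 1/3 ↦ 1/3  <
A = 0, C = 2/3 ↦ 1/3  <
A = 0, C = 1 ↦ 0  <
A = 1/3, C = 0 ↦ 1/3  <
A = 1/3, C = 1/3 ↦ 2/3  ≥
A = 1/3, C = 2/3 ↦ 2/3  ≥
A = 1/3, C = 1 ↦ 1/3  <
A = 2/3, C = 0 ↦ 1/3  <
A = 2/3, C = 1/3 ↦ 2/3  ≥
A = 2/3, C = 2/3 ↦ 2/3  ≥
A = 2/3, C = 1 ↦ 1/3  <
A = 1, C = 0 ↦ 0  <
A = 1, C = 1/3 ↦ 1/3  <
A = 1, C = 2/3 ↦ 1/3  <
A = 1, C = 1 ↦ 0  <
So 4 of the 16 assignments meet the threshold.

4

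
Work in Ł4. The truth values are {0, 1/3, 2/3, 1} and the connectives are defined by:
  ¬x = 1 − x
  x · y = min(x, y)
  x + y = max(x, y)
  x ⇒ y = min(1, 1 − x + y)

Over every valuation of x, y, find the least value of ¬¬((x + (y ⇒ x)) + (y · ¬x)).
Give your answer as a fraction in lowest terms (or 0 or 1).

Take x = 0, y = 1/3:
y ⇒ x = 1/3 ⇒ 0 = 2/3
x + (y ⇒ x) = 0 + 2/3 = 2/3
¬x = ¬0 = 1
y · ¬x = 1/3 · 1 = 1/3
(x + (y ⇒ x)) + (y · ¬x) = 2/3 + 1/3 = 2/3
¬((x + (y ⇒ x)) + (y · ¬x)) = ¬2/3 = 1/3
¬¬((x + (y ⇒ x)) + (y · ¬x)) = ¬1/3 = 2/3
No assignment yields a value below 2/3, so this is the minimum.

2/3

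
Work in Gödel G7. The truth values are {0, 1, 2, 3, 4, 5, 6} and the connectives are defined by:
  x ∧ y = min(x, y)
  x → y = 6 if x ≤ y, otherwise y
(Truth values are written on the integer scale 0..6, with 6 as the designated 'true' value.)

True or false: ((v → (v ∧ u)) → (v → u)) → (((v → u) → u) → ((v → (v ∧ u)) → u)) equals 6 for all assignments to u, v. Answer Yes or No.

At u = 3, v = 3, for instance:
v ∧ u = 3 ∧ 3 = 3
v → (v ∧ u) = 3 → 3 = 6
v → u = 3 → 3 = 6
(v → (v ∧ u)) → (v → u) = 6 → 6 = 6
(v → u) → u = 6 → 3 = 3
(v → (v ∧ u)) → u = 6 → 3 = 3
((v → u) → u) → ((v → (v ∧ u)) → u) = 3 → 3 = 6
((v → (v ∧ u)) → (v → u)) → (((v → u) → u) → ((v → (v ∧ u)) → u)) = 6 → 6 = 6
and checking the remaining 48 assignments likewise gives ≥ 6 in every case.

Yes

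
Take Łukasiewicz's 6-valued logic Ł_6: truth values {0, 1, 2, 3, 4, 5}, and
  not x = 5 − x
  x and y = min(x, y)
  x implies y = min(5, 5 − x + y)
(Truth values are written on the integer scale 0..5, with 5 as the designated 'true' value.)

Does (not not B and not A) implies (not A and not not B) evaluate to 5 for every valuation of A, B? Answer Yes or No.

Yes

At A = 5, B = 2, for instance:
not B = not 2 = 3
not not B = not 3 = 2
not A = not 5 = 0
not not B and not A = 2 and 0 = 0
not A and not not B = 0 and 2 = 0
(not not B and not A) implies (not A and not not B) = 0 implies 0 = 5
and checking the remaining 35 assignments likewise gives ≥ 5 in every case.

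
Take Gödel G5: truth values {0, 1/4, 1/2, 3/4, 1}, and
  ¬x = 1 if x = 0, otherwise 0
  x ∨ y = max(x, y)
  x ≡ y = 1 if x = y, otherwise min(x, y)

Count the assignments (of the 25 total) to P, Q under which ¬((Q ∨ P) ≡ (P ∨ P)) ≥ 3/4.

4

value 1: 4 assignments (counts)
value 0: 21 assignments
So 4 of the 25 assignments meet the threshold.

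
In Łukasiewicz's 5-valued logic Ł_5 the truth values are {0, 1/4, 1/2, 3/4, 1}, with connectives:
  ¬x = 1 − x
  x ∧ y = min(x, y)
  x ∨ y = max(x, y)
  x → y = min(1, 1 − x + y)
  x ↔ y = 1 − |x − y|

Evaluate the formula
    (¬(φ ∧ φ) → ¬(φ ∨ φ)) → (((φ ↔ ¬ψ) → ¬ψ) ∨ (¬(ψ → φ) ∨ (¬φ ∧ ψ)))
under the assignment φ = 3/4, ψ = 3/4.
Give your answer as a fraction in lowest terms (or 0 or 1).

φ ∧ φ = 3/4 ∧ 3/4 = 3/4
¬(φ ∧ φ) = ¬3/4 = 1/4
φ ∨ φ = 3/4 ∨ 3/4 = 3/4
¬(φ ∨ φ) = ¬3/4 = 1/4
¬(φ ∧ φ) → ¬(φ ∨ φ) = 1/4 → 1/4 = 1
¬ψ = ¬3/4 = 1/4
φ ↔ ¬ψ = 3/4 ↔ 1/4 = 1/2
¬ψ = ¬3/4 = 1/4
(φ ↔ ¬ψ) → ¬ψ = 1/2 → 1/4 = 3/4
ψ → φ = 3/4 → 3/4 = 1
¬(ψ → φ) = ¬1 = 0
¬φ = ¬3/4 = 1/4
¬φ ∧ ψ = 1/4 ∧ 3/4 = 1/4
¬(ψ → φ) ∨ (¬φ ∧ ψ) = 0 ∨ 1/4 = 1/4
((φ ↔ ¬ψ) → ¬ψ) ∨ (¬(ψ → φ) ∨ (¬φ ∧ ψ)) = 3/4 ∨ 1/4 = 3/4
(¬(φ ∧ φ) → ¬(φ ∨ φ)) → (((φ ↔ ¬ψ) → ¬ψ) ∨ (¬(ψ → φ) ∨ (¬φ ∧ ψ))) = 1 → 3/4 = 3/4

3/4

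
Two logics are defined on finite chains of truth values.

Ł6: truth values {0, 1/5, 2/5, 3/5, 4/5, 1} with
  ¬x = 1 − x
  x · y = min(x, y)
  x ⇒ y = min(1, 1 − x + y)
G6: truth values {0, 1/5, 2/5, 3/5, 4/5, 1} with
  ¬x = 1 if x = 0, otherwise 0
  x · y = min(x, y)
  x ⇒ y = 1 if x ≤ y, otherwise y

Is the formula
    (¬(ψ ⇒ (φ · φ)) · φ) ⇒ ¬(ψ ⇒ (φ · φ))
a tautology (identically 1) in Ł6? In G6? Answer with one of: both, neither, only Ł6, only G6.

In Ł6: every assignment gives 1 — tautology.
In G6: every assignment gives 1 — tautology.

both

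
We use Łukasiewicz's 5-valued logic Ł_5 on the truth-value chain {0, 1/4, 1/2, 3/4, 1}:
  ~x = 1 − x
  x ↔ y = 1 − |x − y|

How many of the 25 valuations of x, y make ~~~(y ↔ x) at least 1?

value 1: 2 assignments (counts)
value 3/4: 4 assignments
value 1/2: 6 assignments
value 1/4: 8 assignments
value 0: 5 assignments
So 2 of the 25 assignments meet the threshold.

2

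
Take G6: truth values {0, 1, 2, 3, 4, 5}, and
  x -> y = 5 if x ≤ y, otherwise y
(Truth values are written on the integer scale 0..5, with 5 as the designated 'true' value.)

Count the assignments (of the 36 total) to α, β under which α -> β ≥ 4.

22

value 5: 21 assignments (counts)
value 4: 1 assignment (counts)
value 3: 2 assignments
value 2: 3 assignments
value 1: 4 assignments
value 0: 5 assignments
So 22 of the 36 assignments meet the threshold.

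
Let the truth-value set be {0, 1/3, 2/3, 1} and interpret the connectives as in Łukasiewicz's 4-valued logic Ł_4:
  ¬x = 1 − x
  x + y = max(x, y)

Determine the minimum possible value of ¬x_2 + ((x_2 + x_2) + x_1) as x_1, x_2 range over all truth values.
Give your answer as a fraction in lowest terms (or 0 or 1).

2/3

Take x_1 = 0, x_2 = 1/3:
¬x_2 = ¬1/3 = 2/3
x_2 + x_2 = 1/3 + 1/3 = 1/3
(x_2 + x_2) + x_1 = 1/3 + 0 = 1/3
¬x_2 + ((x_2 + x_2) + x_1) = 2/3 + 1/3 = 2/3
No assignment yields a value below 2/3, so this is the minimum.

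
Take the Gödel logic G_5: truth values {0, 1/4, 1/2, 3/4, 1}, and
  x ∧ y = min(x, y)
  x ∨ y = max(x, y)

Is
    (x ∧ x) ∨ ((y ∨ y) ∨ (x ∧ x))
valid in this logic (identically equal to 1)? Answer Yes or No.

Counterexample: take x = 0, y = 0.
x ∧ x = 0 ∧ 0 = 0
y ∨ y = 0 ∨ 0 = 0
(y ∨ y) ∨ (x ∧ x) = 0 ∨ 0 = 0
(x ∧ x) ∨ ((y ∨ y) ∨ (x ∧ x)) = 0 ∨ 0 = 0
This gives 0 ≠ 1.

No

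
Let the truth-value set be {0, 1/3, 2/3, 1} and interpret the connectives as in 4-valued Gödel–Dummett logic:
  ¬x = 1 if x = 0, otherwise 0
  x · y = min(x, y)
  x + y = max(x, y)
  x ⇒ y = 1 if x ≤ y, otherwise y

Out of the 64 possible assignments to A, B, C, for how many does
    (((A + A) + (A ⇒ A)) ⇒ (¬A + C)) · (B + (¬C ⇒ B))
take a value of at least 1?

25

value 1: 25 assignments (counts)
value 2/3: 13 assignments
value 1/3: 13 assignments
value 0: 13 assignments
So 25 of the 64 assignments meet the threshold.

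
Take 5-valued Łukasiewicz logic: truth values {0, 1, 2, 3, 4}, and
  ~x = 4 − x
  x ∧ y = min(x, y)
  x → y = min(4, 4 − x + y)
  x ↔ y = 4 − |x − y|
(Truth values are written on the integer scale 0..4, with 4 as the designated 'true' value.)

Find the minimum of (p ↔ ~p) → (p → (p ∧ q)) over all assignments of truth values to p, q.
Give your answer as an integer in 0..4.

Take p = 2, q = 0:
~p = ~2 = 2
p ↔ ~p = 2 ↔ 2 = 4
p ∧ q = 2 ∧ 0 = 0
p → (p ∧ q) = 2 → 0 = 2
(p ↔ ~p) → (p → (p ∧ q)) = 4 → 2 = 2
No assignment yields a value below 2, so this is the minimum.

2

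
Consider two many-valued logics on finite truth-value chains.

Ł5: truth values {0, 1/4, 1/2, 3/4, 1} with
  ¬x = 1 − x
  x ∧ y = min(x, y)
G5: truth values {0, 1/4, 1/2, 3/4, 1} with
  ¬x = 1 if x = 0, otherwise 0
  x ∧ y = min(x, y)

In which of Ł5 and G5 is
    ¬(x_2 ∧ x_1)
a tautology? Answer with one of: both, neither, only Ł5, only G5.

neither

In Ł5: at x_1 = 1/4, x_2 = 1/4 the value is 3/4 — not a tautology.
In G5: at x_1 = 1/4, x_2 = 1/4 the value is 0 — not a tautology.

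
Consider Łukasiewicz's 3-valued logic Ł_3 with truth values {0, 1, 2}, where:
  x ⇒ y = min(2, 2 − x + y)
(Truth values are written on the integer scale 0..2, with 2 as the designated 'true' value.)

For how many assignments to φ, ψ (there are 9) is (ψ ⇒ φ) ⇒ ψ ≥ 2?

φ = 0, ψ = 0 ↦ 0  <
φ = 0, ψ = 1 ↦ 2  ≥
φ = 0, ψ = 2 ↦ 2  ≥
φ = 1, ψ = 0 ↦ 0  <
φ = 1, ψ = 1 ↦ 1  <
φ = 1, ψ = 2 ↦ 2  ≥
φ = 2, ψ = 0 ↦ 0  <
φ = 2, ψ = 1 ↦ 1  <
φ = 2, ψ = 2 ↦ 2  ≥
So 4 of the 9 assignments meet the threshold.

4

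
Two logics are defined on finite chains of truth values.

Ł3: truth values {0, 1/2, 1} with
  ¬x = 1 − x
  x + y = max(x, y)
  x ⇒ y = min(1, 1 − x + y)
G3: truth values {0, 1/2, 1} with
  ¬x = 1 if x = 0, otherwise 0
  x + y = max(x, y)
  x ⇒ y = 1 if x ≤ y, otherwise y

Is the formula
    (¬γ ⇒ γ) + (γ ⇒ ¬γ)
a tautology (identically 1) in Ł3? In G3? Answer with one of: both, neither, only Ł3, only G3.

In Ł3: every assignment gives 1 — tautology.
In G3: every assignment gives 1 — tautology.

both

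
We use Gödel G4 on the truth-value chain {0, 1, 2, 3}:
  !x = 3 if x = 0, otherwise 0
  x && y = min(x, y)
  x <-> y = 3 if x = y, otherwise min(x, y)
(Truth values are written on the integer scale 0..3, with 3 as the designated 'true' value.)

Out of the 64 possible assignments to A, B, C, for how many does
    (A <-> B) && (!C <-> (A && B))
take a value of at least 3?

4

value 3: 4 assignments (counts)
value 2: 3 assignments
value 1: 5 assignments
value 0: 52 assignments
So 4 of the 64 assignments meet the threshold.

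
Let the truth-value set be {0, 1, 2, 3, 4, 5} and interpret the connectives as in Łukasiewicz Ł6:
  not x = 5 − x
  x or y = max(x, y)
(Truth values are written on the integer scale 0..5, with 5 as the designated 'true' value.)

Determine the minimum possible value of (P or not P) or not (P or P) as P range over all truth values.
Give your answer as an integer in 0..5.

3

Take P = 2:
not P = not 2 = 3
P or not P = 2 or 3 = 3
P or P = 2 or 2 = 2
not (P or P) = not 2 = 3
(P or not P) or not (P or P) = 3 or 3 = 3
No assignment yields a value below 3, so this is the minimum.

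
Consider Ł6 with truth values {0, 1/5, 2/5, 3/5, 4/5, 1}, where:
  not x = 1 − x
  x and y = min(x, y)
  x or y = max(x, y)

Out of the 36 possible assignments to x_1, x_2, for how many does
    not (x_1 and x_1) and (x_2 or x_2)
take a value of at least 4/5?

value 1: 1 assignment (counts)
value 4/5: 3 assignments (counts)
value 3/5: 5 assignments
value 2/5: 7 assignments
value 1/5: 9 assignments
value 0: 11 assignments
So 4 of the 36 assignments meet the threshold.

4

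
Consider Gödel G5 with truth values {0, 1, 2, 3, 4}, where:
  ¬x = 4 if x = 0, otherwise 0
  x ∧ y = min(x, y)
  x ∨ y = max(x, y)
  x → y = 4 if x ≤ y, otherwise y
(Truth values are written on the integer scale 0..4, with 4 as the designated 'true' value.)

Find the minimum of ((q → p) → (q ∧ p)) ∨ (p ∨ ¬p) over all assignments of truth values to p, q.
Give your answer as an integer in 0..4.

1

Take p = 1, q = 0:
q → p = 0 → 1 = 4
q ∧ p = 0 ∧ 1 = 0
(q → p) → (q ∧ p) = 4 → 0 = 0
¬p = ¬1 = 0
p ∨ ¬p = 1 ∨ 0 = 1
((q → p) → (q ∧ p)) ∨ (p ∨ ¬p) = 0 ∨ 1 = 1
No assignment yields a value below 1, so this is the minimum.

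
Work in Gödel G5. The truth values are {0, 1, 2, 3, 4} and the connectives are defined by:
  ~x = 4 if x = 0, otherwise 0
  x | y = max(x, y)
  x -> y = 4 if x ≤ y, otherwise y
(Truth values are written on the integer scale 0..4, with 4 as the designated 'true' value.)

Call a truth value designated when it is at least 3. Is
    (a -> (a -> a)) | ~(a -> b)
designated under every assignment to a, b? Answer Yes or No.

At a = 1, b = 3, for instance:
a -> a = 1 -> 1 = 4
a -> (a -> a) = 1 -> 4 = 4
a -> b = 1 -> 3 = 4
~(a -> b) = ~4 = 0
(a -> (a -> a)) | ~(a -> b) = 4 | 0 = 4
and checking the remaining 24 assignments likewise gives ≥ 3 in every case.

Yes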